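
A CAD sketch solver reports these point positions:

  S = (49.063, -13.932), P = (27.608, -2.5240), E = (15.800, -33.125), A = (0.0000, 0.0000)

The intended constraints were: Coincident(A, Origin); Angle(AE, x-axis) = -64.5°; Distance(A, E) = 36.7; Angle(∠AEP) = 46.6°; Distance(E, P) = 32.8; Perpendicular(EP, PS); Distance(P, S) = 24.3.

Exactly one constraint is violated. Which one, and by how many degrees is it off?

Perpendicular(EP, PS) — off by 6.90°.

A = (0.00, 0.00) ✓; AE at -64.50° ✓; |AE| = 36.70 ✓; ∠AEP = 46.60° ✓; |EP| = 32.80 ✓; ∠(EP, PS) = 96.90° ✗; |PS| = 24.30 ✓.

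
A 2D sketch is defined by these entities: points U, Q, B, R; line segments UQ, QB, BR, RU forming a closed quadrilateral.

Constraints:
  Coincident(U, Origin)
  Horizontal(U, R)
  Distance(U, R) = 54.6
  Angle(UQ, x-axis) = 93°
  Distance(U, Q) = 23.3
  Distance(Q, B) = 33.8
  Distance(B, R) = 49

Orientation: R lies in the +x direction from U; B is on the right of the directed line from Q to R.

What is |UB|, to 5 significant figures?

11.646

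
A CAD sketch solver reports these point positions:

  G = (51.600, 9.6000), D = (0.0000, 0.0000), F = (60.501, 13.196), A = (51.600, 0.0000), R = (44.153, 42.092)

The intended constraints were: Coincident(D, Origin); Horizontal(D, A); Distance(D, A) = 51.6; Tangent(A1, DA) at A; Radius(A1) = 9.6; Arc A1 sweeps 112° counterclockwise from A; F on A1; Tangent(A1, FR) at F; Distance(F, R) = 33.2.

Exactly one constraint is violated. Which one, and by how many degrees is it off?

Tangent(A1, FR) at F — off by 7.50°.

D = (0.00, 0.00) ✓; D.y = 0.00, A.y = 0.00 ✓; |DA| = 51.60 ✓; ∠(GA, AD) = 90.00° ✓; |GA| = 9.600 ✓; bearing(G→F) − bearing(G→A) = 112.0° ✓; |GF| = 9.600 ✓; ∠(GF, FR) = 82.50° ✗; |FR| = 33.20 ✓.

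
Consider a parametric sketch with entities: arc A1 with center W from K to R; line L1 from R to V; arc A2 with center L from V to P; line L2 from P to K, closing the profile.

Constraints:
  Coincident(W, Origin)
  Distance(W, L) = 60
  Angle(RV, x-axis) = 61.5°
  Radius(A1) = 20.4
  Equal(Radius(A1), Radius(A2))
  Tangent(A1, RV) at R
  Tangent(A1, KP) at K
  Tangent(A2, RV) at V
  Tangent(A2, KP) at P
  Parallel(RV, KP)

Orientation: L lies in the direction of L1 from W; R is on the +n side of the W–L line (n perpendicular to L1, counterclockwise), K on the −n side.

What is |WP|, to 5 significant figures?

63.373

Tangency of A1 to both parallel lines with radius 20.4 puts R and K at W ± 20.4·n: R = (-17.928, 9.7340), K = (17.928, -9.7340). Equal radii place V and P the same way about L: V = L + 20.4·n = (10.702, 62.463), P = L − 20.4·n = (46.557, 42.995). Then |WP| = |P − W| = 63.373.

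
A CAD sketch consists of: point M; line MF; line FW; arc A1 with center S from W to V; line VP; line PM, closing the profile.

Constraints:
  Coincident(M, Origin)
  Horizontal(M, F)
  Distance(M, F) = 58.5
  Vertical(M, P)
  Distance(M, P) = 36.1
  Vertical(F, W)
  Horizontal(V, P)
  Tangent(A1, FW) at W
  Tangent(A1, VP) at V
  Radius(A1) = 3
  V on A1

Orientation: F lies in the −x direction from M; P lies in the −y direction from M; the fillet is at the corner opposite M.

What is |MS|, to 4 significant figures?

64.62

M and P share the same x with |MP| = 36.1 and P on the −y side, so P = (0.000, -36.10). The virtual corner opposite M is at (-58.50, -36.10). Since A1 is tangent to FW there, SW ⟂ FW and since A1 is tangent to VP there, SV ⟂ VP, with radius 3.0, so the center S sits 3.0 in from both sides at S = (-55.50, -33.10). Then |MS| = |S − M| = 64.62.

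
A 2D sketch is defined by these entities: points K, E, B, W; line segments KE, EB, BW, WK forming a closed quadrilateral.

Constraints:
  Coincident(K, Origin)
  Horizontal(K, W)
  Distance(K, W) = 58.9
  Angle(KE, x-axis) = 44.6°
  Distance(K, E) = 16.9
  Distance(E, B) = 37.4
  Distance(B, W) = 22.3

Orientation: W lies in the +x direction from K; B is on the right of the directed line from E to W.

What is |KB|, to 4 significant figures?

42.30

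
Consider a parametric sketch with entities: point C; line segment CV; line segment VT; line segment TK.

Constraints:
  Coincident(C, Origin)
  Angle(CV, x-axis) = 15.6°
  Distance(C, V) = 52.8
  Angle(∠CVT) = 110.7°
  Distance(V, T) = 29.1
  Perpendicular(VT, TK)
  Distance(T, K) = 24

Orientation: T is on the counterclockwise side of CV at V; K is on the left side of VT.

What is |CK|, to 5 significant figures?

54.093

∠CVT = 110.7°, so VT runs at 15.6° + (180° − 110.7°) = 84.900° from the x-axis; with |VT| = 29.1, T = V + 29.1·(cos 84.900°, sin 84.900°) = (53.442, 43.184). The perpendicularity gives TK at right angles to VT; with |TK| = 24.0 on the left of VT, K = T + 24.0·(-0.99604, 0.088894) = (29.537, 45.317). Then |CK| = |K − C| = 54.093.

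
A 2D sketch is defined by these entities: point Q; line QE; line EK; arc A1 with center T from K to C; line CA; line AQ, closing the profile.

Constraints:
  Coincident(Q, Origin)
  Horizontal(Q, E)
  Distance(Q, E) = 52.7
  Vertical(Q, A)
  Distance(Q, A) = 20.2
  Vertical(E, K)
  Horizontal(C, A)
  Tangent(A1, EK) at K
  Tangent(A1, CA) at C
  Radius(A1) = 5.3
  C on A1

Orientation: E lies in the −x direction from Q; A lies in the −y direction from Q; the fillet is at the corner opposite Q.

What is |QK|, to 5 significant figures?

54.766

Q is at the origin; QE is horizontal with |QE| = 52.7 and E on the −x side, so E = (-52.700, 0.0000). Q and A share the same x with |QA| = 20.2 and A on the −y side, so A = (0.0000, -20.200). The virtual corner opposite Q is at (-52.700, -20.200). A1 meets EK tangentially, so TK is at right angles to EK and A1 meets CA tangentially, so TC is at right angles to CA, with radius 5.3, so the center T sits 5.3 in from both sides at T = (-47.400, -14.900). That places the tangent points at K = (-52.700, -14.900) on EK and C = (-47.400, -20.200) on CA. Then |QK| = |K − Q| = 54.766.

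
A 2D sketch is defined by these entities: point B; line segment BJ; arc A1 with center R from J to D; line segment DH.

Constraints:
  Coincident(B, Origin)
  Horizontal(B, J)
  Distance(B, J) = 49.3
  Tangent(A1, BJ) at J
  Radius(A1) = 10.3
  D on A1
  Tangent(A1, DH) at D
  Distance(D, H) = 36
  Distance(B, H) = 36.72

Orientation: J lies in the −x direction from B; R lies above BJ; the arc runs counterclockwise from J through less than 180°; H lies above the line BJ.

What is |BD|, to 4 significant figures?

41.49

Checks: B.y = 0.00, J.y = 0.00 ✓; |BJ| = 49.30 ✓; |RD| = 10.30 ✓; ∠(RD, DH) = 90.00° ✓; |DH| = 36.00 ✓; |BH| = 36.72 ✓.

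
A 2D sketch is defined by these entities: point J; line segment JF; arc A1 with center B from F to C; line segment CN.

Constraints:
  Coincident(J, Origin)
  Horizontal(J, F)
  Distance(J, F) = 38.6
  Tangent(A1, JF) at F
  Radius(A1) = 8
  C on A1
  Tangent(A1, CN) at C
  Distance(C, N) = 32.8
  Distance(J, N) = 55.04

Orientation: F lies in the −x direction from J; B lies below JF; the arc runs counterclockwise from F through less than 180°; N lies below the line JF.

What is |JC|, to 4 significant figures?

47.38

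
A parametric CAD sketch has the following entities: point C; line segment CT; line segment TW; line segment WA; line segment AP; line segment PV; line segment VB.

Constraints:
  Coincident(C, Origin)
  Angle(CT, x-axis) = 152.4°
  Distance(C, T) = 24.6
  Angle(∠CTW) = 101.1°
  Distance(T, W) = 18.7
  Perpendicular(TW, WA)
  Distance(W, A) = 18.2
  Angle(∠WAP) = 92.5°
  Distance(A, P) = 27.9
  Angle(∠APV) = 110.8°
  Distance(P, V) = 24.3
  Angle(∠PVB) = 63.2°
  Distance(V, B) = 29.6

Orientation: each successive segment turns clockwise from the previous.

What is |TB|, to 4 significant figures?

10.82

C is at the origin; CT runs at 152.4° with length 24.6, so T = (-21.80, 11.40). ∠CTW = 101.1° gives TW at 73.50° from the x-axis; with |TW| = 18.7, W = (-16.49, 29.33). TW is perpendicular to WA, so WA runs at -16.50°; with |WA| = 18.2, A = (0.9610, 24.16). ∠WAP = 92.5° gives AP at -104.0° from the x-axis; with |AP| = 27.9, P = (-5.789, -2.913). ∠APV = 110.8° gives PV at -173.2° from the x-axis; with |PV| = 24.3, V = (-29.92, -5.791). ∠PVB = 63.2° gives VB at 70.00° from the x-axis; with |VB| = 29.6, B = (-19.79, 22.02). Then |TB| = |B − T| = 10.82.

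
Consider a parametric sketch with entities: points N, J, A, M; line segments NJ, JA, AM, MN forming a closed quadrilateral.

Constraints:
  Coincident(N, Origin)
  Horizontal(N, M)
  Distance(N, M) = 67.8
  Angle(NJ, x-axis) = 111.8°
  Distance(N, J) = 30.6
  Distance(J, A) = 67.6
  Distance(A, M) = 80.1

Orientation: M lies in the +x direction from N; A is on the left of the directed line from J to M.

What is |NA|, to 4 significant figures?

83.63

N is at the origin; N and M share the same y with |NM| = 67.8 and M in +x, so M = (67.8, 0). NJ runs at 111.8° with |NJ| = 30.6, so J = (-11.36, 28.41). A is determined by |JA| = 67.6 and |AM| = 80.1 together: it lies at the intersection of circle(J, 67.6) and circle(M, 80.1). With |JM| = 84.11, the foot of the radical line on JM is 31.08 from J and the perpendicular offset is √(67.6² − 31.08²) = 60.03. Taking the left-of-JM solution: A = (38.17, 74.42).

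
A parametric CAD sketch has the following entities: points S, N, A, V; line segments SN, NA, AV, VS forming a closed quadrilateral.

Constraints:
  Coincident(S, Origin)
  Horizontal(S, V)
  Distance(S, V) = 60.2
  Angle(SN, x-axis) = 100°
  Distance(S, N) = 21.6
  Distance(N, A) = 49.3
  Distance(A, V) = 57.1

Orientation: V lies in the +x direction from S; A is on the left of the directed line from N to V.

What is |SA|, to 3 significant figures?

62.3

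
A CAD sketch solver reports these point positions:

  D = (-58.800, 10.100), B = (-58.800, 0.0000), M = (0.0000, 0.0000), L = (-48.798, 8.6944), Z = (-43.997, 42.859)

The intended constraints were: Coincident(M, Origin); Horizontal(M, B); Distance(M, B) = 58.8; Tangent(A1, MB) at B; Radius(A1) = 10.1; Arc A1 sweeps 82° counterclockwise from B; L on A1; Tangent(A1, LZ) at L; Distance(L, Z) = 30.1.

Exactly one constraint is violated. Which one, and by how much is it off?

Distance(L, Z) = 30.1 — off by 4.40.

M = (0.00, 0.00) ✓; M.y = 0.00, B.y = 0.00 ✓; |MB| = 58.80 ✓; ∠(DB, BM) = 90.00° ✓; |DB| = 10.10 ✓; bearing(D→L) − bearing(D→B) = 82.00° ✓; |DL| = 10.10 ✓; ∠(DL, LZ) = 90.00° ✓; |LZ| = 34.50 ✗.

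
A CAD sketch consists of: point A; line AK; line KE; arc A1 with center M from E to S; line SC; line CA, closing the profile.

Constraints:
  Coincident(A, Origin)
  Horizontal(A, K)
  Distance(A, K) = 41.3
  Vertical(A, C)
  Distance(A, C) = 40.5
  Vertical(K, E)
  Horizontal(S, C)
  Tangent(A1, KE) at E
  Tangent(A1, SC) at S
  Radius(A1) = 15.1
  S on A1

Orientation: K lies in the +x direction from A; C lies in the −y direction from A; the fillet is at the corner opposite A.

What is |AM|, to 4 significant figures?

36.49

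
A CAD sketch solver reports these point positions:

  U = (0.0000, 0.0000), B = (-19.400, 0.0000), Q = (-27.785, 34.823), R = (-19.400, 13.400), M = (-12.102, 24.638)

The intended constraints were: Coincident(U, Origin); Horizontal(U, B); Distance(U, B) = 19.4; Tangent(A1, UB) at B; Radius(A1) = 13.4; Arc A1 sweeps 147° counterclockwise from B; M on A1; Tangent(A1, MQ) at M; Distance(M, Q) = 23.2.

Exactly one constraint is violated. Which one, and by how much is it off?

Distance(M, Q) = 23.2 — off by 4.50.

U = (0.00, 0.00) ✓; U.y = 0.00, B.y = 0.00 ✓; |UB| = 19.40 ✓; ∠(RB, BU) = 90.00° ✓; |RB| = 13.40 ✓; bearing(R→M) − bearing(R→B) = 147.0° ✓; |RM| = 13.40 ✓; ∠(RM, MQ) = 90.00° ✓; |MQ| = 18.70 ✗.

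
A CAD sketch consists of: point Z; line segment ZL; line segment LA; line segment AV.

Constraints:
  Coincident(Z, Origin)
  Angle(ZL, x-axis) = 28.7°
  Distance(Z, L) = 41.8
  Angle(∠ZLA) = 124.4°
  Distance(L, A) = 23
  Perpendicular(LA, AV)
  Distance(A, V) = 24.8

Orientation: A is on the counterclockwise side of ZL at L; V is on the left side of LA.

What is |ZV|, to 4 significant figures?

47.61

Z is at the origin; ZL runs at 28.7° with length 41.8, so L = 41.8·(cos 28.7°, sin 28.7°) = (36.66, 20.07). ∠ZLA = 124.4°, so LA runs at 28.7° + (180° − 124.4°) = 84.30° from the x-axis; with |LA| = 23.0, A = L + 23.0·(cos 84.30°, sin 84.30°) = (38.95, 42.96). LA ⟂ AV; with |AV| = 24.8 on the left of LA, V = A + 24.8·(-0.9951, 0.09932) = (14.27, 45.42). Then |ZV| = |V − Z| = 47.61.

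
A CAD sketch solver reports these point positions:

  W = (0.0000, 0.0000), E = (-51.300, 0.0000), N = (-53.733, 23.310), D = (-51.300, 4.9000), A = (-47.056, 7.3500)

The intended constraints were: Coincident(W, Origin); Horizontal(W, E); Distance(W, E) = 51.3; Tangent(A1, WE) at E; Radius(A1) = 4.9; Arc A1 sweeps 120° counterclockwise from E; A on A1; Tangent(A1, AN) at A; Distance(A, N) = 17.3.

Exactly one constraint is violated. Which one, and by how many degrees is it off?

Tangent(A1, AN) at A — off by 7.29°.

W = (0.00, 0.00) ✓; W.y = 0.00, E.y = 0.00 ✓; |WE| = 51.30 ✓; ∠(DE, EW) = 90.00° ✓; |DE| = 4.900 ✓; bearing(D→A) − bearing(D→E) = 120.0° ✓; |DA| = 4.900 ✓; ∠(DA, AN) = 97.29° ✗; |AN| = 17.30 ✓.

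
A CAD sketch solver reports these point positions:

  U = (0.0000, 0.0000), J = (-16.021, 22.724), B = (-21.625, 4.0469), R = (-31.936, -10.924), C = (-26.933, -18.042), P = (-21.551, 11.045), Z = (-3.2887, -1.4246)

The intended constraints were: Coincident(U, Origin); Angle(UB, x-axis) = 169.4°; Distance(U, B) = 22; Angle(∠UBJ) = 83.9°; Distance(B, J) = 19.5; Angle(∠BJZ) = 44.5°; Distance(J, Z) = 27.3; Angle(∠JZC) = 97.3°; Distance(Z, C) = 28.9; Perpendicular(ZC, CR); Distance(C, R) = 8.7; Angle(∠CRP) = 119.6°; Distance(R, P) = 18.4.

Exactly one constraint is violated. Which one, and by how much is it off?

Distance(R, P) = 18.4 — off by 5.90.

U = (0.00, 0.00) ✓; UB at 169.4° ✓; |UB| = 22.00 ✓; ∠UBJ = 83.90° ✓; |BJ| = 19.50 ✓; ∠BJZ = 44.50° ✓; |JZ| = 27.30 ✓; ∠JZC = 97.30° ✓; |ZC| = 28.90 ✓; ∠(ZC, CR) = 90.00° ✓; |CR| = 8.700 ✓; ∠CRP = 119.6° ✓; |RP| = 24.30 ✗.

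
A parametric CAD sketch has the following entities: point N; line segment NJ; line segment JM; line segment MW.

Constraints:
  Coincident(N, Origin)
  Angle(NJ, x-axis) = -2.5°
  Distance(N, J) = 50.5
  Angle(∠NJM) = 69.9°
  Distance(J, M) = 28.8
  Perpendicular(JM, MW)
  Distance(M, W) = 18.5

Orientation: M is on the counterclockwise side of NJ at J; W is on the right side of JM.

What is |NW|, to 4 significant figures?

66.91

∠NJM = 69.9°, so JM runs at -2.5° + (180° − 69.9°) = 107.6° from the x-axis; with |JM| = 28.8, M = J + 28.8·(cos 107.6°, sin 107.6°) = (41.74, 25.25). JM ⟂ MW; with |MW| = 18.5 on the right of JM, W = M + 18.5·(0.9532, 0.3024) = (59.38, 30.84). Then |NW| = |W − N| = 66.91.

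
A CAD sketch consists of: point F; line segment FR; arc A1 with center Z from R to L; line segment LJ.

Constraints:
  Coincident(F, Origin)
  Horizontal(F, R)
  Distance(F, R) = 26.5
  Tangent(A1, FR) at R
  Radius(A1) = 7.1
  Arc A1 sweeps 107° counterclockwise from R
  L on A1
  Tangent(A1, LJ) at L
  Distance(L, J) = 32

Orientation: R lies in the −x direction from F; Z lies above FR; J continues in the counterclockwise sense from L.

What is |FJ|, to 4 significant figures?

49.27

On A1, R sits at bearing -90° from Z; a 107° counterclockwise sweep puts L at bearing 17°, so L = Z + 7.1·(cos 17°, sin 17°) = (-19.71, 9.176). The tangent condition forces ZL to be normal to LJ, so LJ runs along (−sin 17°, cos 17°); with |LJ| = 32.0, J = (-29.07, 39.78). Then |FJ| = |J − F| = 49.27.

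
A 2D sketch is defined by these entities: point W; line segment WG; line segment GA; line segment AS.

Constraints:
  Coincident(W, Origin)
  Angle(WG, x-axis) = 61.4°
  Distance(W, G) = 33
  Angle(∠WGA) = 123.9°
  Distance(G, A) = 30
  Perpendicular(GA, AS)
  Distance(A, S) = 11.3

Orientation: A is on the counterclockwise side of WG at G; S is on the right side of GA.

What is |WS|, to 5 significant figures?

61.968

∠WGA = 123.9°, so GA runs at 61.4° + (180° − 123.9°) = 117.50° from the x-axis; with |GA| = 30.0, A = G + 30.0·(cos 117.50°, sin 117.50°) = (1.9444, 55.584). GA ⟂ AS; with |AS| = 11.3 on the right of GA, S = A + 11.3·(0.88701, 0.46175) = (11.968, 60.802). Then |WS| = |S − W| = 61.968.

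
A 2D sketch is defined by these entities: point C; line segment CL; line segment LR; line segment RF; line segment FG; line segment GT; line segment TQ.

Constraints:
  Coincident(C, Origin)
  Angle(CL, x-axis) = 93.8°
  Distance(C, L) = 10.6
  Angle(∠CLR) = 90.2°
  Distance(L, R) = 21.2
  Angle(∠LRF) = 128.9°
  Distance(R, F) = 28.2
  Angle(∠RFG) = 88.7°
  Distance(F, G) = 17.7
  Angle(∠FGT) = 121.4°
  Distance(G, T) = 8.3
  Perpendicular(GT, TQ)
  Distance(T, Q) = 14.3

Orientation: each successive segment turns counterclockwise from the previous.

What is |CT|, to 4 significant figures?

25.74

C is at the origin; CL runs at 93.8° with length 10.6, so L = (-0.7025, 10.58). ∠CLR = 90.2° gives LR at -176.4° from the x-axis; with |LR| = 21.2, R = (-21.86, 9.246). ∠LRF = 128.9° gives RF at -125.3° from the x-axis; with |RF| = 28.2, F = (-38.16, -13.77). ∠RFG = 88.7° gives FG at -34.00° from the x-axis; with |FG| = 17.7, G = (-23.48, -23.67). ∠FGT = 121.4° gives GT at 24.60° from the x-axis; with |GT| = 8.3, T = (-15.94, -20.21). Then |CT| = |T − C| = 25.74.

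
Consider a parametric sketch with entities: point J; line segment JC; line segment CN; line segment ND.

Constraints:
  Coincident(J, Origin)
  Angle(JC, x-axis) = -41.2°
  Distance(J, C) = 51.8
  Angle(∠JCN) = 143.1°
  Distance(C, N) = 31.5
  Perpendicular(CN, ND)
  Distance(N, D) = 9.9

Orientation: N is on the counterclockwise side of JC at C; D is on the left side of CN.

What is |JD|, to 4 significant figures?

75.94

J is at the origin; JC runs at -41.2° with length 51.8, so C = 51.8·(cos -41.2°, sin -41.2°) = (38.98, -34.12). ∠JCN = 143.1°, so CN runs at -41.2° + (180° − 143.1°) = -4.300° from the x-axis; with |CN| = 31.5, N = C + 31.5·(cos -4.300°, sin -4.300°) = (70.39, -36.48). CN is perpendicular to ND; with |ND| = 9.9 on the left of CN, D = N + 9.9·(0.07498, 0.9972) = (71.13, -26.61). Then |JD| = |D − J| = 75.94.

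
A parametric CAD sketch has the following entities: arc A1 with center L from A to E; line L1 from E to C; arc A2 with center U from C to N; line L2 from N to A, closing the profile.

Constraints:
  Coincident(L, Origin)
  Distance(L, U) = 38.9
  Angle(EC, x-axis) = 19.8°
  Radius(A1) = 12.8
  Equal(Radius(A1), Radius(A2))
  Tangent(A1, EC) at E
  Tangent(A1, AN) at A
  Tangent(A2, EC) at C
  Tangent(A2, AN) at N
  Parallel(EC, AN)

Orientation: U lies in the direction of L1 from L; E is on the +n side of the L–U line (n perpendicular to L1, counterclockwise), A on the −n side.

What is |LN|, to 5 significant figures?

40.952

Tangency of A1 to both parallel lines with radius 12.8 puts E and A at L ± 12.8·n: E = (-4.3358, 12.043), A = (4.3358, -12.043). Equal radii place C and N the same way about U: C = U + 12.8·n = (32.264, 25.220), N = U − 12.8·n = (40.936, 1.1336). Then |LN| = |N − L| = 40.952.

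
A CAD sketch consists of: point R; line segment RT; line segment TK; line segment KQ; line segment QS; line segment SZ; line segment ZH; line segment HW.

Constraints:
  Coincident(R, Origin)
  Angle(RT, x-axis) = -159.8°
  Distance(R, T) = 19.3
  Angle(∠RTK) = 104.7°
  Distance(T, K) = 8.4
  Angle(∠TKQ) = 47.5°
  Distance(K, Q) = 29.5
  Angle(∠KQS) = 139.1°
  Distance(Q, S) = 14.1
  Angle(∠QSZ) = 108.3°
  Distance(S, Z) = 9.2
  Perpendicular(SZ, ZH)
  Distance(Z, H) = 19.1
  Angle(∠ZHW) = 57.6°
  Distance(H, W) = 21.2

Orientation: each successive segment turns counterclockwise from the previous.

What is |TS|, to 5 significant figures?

34.616

∠TKQ = 47.5° gives KQ at 48.000° from the x-axis; with |KQ| = 29.5, Q = (2.4315, 6.8972). ∠KQS = 139.1° gives QS at 88.900° from the x-axis; with |QS| = 14.1, S = (2.7022, 20.995). Then |TS| = |S − T| = 34.616.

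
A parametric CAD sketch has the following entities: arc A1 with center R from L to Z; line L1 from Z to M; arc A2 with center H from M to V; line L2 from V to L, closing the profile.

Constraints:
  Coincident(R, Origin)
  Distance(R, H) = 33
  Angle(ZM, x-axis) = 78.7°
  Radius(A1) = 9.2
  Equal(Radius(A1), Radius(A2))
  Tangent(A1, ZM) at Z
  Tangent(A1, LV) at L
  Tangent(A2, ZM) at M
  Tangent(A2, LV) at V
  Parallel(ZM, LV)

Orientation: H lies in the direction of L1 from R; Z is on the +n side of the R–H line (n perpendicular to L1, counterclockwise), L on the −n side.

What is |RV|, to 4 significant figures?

34.26

Tangency of A1 to both parallel lines with radius 9.2 puts Z and L at R ± 9.2·n: Z = (-9.022, 1.803), L = (9.022, -1.803). Equal radii place M and V the same way about H: M = H + 9.2·n = (-2.555, 34.16), V = H − 9.2·n = (15.49, 30.56). Then |RV| = |V − R| = 34.26.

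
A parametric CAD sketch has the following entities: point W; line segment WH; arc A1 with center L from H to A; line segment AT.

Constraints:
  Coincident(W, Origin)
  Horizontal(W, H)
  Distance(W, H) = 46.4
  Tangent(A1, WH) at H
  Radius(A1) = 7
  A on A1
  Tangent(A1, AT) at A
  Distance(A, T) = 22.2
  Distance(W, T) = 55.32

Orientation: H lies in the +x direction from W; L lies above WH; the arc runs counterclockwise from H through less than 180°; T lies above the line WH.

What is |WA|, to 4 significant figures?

53.85

W is at the origin; WH is horizontal with |WH| = 46.4 and H on the +x side, so H = (46.40, 0.000). The tangent condition forces LH to be normal to WH, so L = H + (0, 7) = (46.40, 7.000). Since LA ⟂ AT (tangency), |LT| = √(7.0² + 22.2²) = 23.28 regardless of where A sits on A1. So T lies on both circle(W, 55.32) and circle(L, 23.28); the above-WH intersection is T = (46.30, 30.28). A is the foot of the tangent from T: A = (53.07, 9.134).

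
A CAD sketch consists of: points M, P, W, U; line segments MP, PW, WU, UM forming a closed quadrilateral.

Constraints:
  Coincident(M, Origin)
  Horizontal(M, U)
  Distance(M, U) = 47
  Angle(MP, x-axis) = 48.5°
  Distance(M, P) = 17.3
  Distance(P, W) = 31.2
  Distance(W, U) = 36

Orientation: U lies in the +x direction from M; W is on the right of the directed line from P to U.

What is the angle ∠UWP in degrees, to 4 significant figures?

68.08°

M is at the origin; MU is horizontal with |MU| = 47.0 and U in +x, so U = (47.0, 0). MP runs at 48.5° with |MP| = 17.3, so P = (11.46, 12.96). W is determined by |PW| = 31.2 and |WU| = 36.0 together: it lies at the intersection of circle(P, 31.2) and circle(U, 36.0). With |PU| = 37.83, the foot of the radical line on PU is 14.65 from P and the perpendicular offset is √(31.2² − 14.65²) = 27.55. Taking the right-of-PU solution: W = (15.79, -17.94).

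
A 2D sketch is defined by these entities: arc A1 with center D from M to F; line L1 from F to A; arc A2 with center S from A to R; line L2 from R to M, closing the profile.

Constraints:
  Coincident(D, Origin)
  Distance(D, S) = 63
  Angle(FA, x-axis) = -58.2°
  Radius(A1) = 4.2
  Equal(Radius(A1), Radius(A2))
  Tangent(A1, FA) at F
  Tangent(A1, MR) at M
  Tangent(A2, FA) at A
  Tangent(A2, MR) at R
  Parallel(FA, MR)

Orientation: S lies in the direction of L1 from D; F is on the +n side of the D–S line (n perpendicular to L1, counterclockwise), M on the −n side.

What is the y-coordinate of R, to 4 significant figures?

-55.76

The slot axis is L1's direction at -58.2°, so u = (cos -58.2°, sin -58.2°) = (0.5270, -0.8499) and n = (−sin -58.2°, cos -58.2°) = (0.8499, 0.5270). D is at the origin and S lies 63.0 along u from D, so S = 63.0·u = (33.20, -53.54). Tangency of A1 to both parallel lines with radius 4.2 puts F and M at D ± 4.2·n: F = (3.570, 2.213), M = (-3.570, -2.213). Equal radii place A and R the same way about S: A = S + 4.2·n = (36.77, -51.33), R = S − 4.2·n = (29.63, -55.76). So R.y = -55.76.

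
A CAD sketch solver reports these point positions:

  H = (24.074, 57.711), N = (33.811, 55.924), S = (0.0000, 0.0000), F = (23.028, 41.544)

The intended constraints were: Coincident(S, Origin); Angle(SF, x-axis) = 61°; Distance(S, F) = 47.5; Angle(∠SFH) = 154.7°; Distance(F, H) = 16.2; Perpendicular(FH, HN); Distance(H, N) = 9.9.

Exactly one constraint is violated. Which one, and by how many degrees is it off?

Perpendicular(FH, HN) — off by 6.70°.

S = (0.00, 0.00) ✓; SF at 61.00° ✓; |SF| = 47.50 ✓; ∠SFH = 154.7° ✓; |FH| = 16.20 ✓; ∠(FH, HN) = 96.70° ✗; |HN| = 9.900 ✓.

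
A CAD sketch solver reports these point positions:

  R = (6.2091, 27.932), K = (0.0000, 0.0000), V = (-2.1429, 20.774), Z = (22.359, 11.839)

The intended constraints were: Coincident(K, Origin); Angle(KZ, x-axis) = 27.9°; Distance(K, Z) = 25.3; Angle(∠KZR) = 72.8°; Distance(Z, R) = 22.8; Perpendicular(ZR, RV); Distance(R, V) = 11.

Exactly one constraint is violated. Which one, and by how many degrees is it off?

Perpendicular(ZR, RV) — off by 4.50°.

K = (0.00, 0.00) ✓; KZ at 27.90° ✓; |KZ| = 25.30 ✓; ∠KZR = 72.80° ✓; |ZR| = 22.80 ✓; ∠(ZR, RV) = 85.50° ✗; |RV| = 11.00 ✓.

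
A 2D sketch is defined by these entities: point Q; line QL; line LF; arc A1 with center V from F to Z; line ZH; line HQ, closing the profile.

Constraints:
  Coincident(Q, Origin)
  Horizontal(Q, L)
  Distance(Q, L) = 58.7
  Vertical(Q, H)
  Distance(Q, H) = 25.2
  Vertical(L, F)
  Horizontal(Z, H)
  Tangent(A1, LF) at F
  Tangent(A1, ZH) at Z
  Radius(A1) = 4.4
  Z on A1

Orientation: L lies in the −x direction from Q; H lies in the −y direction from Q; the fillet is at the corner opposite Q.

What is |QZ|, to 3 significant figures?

59.9

The virtual corner opposite Q is at (-58.7, -25.2). Tangency of A1 to LF means the radius VF is perpendicular to LF and the tangent condition forces VZ to be normal to ZH, with radius 4.4, so the center V sits 4.4 in from both sides at V = (-54.3, -20.8). That places the tangent points at F = (-58.7, -20.8) on LF and Z = (-54.3, -25.2) on ZH. Then |QZ| = |Z − Q| = 59.9.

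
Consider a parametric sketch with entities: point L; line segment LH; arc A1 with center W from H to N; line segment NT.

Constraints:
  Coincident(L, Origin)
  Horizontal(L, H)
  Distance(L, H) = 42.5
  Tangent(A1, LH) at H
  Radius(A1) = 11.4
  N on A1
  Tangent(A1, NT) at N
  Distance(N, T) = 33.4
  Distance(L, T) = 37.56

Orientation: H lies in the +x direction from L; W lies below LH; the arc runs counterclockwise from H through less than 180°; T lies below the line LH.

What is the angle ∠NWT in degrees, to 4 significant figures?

71.15°

L is at the origin; LH is horizontal with |LH| = 42.5 and H on the +x side, so H = (42.50, 0.000). The tangent condition forces WH to be normal to LH, so W = H + (0, -11.4) = (42.50, -11.40). Since WN ⟂ NT (tangency), |WT| = √(11.4² + 33.4²) = 35.29 regardless of where N sits on A1. So T lies on both circle(L, 37.56) and circle(W, 35.29); the below-LH intersection is T = (15.55, -34.19). N is the foot of the tangent from T: N = (32.72, -5.540).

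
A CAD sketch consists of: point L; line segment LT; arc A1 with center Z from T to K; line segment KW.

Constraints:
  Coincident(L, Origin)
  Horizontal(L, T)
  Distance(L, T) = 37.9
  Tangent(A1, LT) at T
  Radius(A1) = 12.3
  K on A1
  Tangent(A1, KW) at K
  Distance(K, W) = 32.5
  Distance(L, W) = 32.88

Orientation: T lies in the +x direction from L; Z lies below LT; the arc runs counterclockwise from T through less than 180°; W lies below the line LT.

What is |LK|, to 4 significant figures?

28.36

Checks: |ZK| = 12.30 ✓; ∠(ZK, KW) = 90.00° ✓; |KW| = 32.50 ✓; |LW| = 32.88 ✓.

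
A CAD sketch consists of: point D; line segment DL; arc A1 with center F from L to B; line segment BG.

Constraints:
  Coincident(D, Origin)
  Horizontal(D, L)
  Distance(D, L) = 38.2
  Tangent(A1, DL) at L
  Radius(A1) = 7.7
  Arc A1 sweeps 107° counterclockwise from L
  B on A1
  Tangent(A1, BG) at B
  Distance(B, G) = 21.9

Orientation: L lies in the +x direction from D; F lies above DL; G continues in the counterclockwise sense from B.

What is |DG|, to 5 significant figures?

49.880

D is at the origin; DL is horizontal with |DL| = 38.2 and L on the +x side, so L = (38.200, 0.0000). Tangency of A1 to DL means the radius FL is perpendicular to DL, so F = L + (0, 7.7) = (38.200, 7.7000). On A1, L sits at bearing -90° from F; a 107° counterclockwise sweep puts B at bearing 17°, so B = F + 7.7·(cos 17°, sin 17°) = (45.564, 9.9513). Since A1 is tangent to BG there, FB ⟂ BG, so BG runs along (−sin 17°, cos 17°); with |BG| = 21.9, G = (39.161, 30.894). Then |DG| = |G − D| = 49.880.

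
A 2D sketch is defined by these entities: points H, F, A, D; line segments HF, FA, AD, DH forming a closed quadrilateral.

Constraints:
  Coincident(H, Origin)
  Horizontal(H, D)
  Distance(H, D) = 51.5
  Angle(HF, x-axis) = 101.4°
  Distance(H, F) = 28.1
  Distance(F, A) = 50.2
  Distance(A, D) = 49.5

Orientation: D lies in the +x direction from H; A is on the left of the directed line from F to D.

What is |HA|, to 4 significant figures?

62.76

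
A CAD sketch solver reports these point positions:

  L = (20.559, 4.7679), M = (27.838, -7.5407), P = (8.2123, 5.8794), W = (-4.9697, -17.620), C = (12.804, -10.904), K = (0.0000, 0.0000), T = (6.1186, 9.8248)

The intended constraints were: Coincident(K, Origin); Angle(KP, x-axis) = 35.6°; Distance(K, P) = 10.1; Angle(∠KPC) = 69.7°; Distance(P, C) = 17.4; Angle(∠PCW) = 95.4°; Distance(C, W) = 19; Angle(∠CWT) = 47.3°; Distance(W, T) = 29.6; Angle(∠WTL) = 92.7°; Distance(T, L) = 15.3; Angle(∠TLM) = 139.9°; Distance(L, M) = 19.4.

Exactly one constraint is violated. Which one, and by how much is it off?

Distance(L, M) = 19.4 — off by 5.10.

K = (0.00, 0.00) ✓; KP at 35.60° ✓; |KP| = 10.10 ✓; ∠KPC = 69.70° ✓; |PC| = 17.40 ✓; ∠PCW = 95.40° ✓; |CW| = 19.00 ✓; ∠CWT = 47.30° ✓; |WT| = 29.60 ✓; ∠WTL = 92.70° ✓; |TL| = 15.30 ✓; ∠TLM = 139.9° ✓; |LM| = 14.30 ✗.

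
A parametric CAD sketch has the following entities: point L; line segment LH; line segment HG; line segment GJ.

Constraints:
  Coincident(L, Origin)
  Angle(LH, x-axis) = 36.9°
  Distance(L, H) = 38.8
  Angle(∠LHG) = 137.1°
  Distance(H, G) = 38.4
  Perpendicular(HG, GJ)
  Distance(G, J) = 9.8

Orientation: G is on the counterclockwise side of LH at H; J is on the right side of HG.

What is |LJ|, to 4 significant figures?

76.00

L is at the origin; LH runs at 36.9° with length 38.8, so H = 38.8·(cos 36.9°, sin 36.9°) = (31.03, 23.30). ∠LHG = 137.1°, so HG runs at 36.9° + (180° − 137.1°) = 79.80° from the x-axis; with |HG| = 38.4, G = H + 38.4·(cos 79.80°, sin 79.80°) = (37.83, 61.09). HG ⟂ GJ; with |GJ| = 9.8 on the right of HG, J = G + 9.8·(0.9842, -0.1771) = (47.47, 59.35). Then |LJ| = |J − L| = 76.00.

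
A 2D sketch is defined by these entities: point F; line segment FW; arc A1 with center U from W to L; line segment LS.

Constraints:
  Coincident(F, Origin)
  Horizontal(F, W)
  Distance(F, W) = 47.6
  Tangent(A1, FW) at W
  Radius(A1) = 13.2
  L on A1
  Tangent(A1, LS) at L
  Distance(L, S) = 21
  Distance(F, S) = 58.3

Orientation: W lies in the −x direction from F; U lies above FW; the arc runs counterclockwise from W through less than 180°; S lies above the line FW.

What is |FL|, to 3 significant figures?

40.2

Checks: |UL| = 13.20 ✓; ∠(UL, LS) = 90.00° ✓; |LS| = 21.00 ✓; |FS| = 58.30 ✓.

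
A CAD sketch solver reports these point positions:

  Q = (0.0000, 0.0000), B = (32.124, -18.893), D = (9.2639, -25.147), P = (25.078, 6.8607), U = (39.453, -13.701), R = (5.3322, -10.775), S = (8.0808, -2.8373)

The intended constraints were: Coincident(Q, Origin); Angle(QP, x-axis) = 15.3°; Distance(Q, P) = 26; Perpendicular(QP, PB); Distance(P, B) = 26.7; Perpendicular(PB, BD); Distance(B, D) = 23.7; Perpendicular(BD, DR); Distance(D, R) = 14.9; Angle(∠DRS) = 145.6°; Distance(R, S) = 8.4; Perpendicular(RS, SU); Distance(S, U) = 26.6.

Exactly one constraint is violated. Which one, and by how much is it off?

Distance(S, U) = 26.6 — off by 6.60.

Q = (0.00, 0.00) ✓; QP at 15.30° ✓; |QP| = 26.00 ✓; ∠(QP, PB) = 90.00° ✓; |PB| = 26.70 ✓; ∠(PB, BD) = 90.00° ✓; |BD| = 23.70 ✓; ∠(BD, DR) = 90.00° ✓; |DR| = 14.90 ✓; ∠DRS = 145.6° ✓; |RS| = 8.400 ✓; ∠(RS, SU) = 90.00° ✓; |SU| = 33.20 ✗.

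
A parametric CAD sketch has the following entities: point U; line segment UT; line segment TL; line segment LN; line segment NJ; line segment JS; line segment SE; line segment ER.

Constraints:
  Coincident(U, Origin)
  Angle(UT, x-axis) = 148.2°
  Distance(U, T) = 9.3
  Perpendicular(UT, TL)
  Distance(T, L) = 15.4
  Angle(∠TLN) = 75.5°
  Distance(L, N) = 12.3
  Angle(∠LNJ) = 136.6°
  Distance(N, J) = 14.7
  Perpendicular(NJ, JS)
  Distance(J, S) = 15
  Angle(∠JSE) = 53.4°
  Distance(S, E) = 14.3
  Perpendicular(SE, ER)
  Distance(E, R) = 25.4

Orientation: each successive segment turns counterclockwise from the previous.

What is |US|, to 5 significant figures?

8.4199

U is at the origin; UT runs at 148.2° with length 9.3, so T = (-7.9040, 4.9007). The perpendicularity gives TL at right angles to UT, so TL runs at -121.80°; with |TL| = 15.4, L = (-16.019, -8.1877). ∠TLN = 75.5° gives LN at -17.300° from the x-axis; with |LN| = 12.3, N = (-4.2756, -11.845). ∠LNJ = 136.6° gives NJ at 26.100° from the x-axis; with |NJ| = 14.7, J = (8.9254, -5.3783). The perpendicularity gives JS at right angles to NJ, so JS runs at 116.10°; with |JS| = 15.0, S = (2.3264, 8.0921). Then |US| = |S − U| = 8.4199.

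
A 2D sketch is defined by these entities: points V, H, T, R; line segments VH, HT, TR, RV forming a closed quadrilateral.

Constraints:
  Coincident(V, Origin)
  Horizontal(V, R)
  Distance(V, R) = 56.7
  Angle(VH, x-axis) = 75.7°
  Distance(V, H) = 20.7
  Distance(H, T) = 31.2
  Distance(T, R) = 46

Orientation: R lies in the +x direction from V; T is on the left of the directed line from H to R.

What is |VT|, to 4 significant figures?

48.79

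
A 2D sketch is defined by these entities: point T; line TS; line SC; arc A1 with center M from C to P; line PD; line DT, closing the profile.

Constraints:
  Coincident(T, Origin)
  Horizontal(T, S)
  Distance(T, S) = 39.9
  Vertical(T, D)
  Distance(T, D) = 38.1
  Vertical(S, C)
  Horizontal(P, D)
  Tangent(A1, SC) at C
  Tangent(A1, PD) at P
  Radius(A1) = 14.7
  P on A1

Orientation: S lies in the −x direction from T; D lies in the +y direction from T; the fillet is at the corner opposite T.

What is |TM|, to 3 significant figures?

34.4

T is at the origin; TS is horizontal with |TS| = 39.9 and S on the −x side, so S = (-39.9, 0.00). T and D share the same x with |TD| = 38.1 and D on the +y side, so D = (0.00, 38.1). The virtual corner opposite T is at (-39.9, 38.1). Tangency of A1 to SC means the radius MC is perpendicular to SC and A1 meets PD tangentially, so MP is at right angles to PD, with radius 14.7, so the center M sits 14.7 in from both sides at M = (-25.2, 23.4). Then |TM| = |M − T| = 34.4.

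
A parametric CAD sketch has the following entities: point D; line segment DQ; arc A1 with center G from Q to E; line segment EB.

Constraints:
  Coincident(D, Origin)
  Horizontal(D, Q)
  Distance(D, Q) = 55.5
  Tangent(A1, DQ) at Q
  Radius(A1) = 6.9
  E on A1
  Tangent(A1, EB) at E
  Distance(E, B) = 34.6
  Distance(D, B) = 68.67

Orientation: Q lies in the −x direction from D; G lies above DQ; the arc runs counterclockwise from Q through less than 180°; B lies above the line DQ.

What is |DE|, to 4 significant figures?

49.34

Checks: |GE| = 6.900 ✓; ∠(GE, EB) = 90.00° ✓; |EB| = 34.60 ✓; |DB| = 68.67 ✓.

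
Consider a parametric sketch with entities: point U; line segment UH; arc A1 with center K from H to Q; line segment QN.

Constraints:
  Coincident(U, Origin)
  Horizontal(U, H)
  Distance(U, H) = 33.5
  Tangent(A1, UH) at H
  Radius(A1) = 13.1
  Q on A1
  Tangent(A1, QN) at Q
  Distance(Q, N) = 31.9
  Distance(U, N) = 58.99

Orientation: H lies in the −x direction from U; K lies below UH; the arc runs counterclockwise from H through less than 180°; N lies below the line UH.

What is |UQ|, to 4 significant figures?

49.07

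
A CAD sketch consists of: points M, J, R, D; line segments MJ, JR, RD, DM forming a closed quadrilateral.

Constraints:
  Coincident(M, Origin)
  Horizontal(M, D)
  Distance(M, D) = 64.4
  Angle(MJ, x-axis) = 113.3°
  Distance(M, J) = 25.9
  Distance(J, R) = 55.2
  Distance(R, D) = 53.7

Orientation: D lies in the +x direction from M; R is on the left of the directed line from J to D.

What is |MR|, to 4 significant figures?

61.89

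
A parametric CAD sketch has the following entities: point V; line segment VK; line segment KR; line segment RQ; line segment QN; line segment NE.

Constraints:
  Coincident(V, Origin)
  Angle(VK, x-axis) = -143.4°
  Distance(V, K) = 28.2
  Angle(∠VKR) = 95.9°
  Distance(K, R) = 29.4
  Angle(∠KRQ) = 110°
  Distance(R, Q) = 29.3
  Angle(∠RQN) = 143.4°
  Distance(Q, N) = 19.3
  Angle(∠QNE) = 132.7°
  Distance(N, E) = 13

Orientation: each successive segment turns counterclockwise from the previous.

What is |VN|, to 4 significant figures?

40.96

V is at the origin; VK runs at -143.4° with length 28.2, so K = (-22.64, -16.81). ∠VKR = 95.9° gives KR at -59.30° from the x-axis; with |KR| = 29.4, R = (-7.629, -42.09). ∠KRQ = 110.0° gives RQ at 10.70° from the x-axis; with |RQ| = 29.3, Q = (21.16, -36.65). ∠RQN = 143.4° gives QN at 47.30° from the x-axis; with |QN| = 19.3, N = (34.25, -22.47). Then |VN| = |N − V| = 40.96.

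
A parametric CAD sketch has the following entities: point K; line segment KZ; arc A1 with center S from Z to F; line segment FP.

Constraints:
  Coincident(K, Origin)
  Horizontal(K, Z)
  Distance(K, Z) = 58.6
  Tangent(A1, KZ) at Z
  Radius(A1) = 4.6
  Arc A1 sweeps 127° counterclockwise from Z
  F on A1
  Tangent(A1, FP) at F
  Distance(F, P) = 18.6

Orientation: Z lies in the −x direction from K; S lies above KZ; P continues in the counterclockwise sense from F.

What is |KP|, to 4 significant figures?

69.75

On A1, Z sits at bearing -90° from S; a 127° counterclockwise sweep puts F at bearing 37°, so F = S + 4.6·(cos 37°, sin 37°) = (-54.93, 7.368). The tangent condition forces SF to be normal to FP, so FP runs along (−sin 37°, cos 37°); with |FP| = 18.6, P = (-66.12, 22.22). Then |KP| = |P − K| = 69.75.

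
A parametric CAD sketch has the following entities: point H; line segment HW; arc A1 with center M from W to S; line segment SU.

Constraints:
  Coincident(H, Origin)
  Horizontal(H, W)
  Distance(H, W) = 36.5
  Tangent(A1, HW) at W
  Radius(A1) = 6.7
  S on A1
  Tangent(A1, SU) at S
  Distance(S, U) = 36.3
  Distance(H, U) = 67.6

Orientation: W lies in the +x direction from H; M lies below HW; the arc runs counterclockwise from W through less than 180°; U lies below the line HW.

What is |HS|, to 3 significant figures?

33.4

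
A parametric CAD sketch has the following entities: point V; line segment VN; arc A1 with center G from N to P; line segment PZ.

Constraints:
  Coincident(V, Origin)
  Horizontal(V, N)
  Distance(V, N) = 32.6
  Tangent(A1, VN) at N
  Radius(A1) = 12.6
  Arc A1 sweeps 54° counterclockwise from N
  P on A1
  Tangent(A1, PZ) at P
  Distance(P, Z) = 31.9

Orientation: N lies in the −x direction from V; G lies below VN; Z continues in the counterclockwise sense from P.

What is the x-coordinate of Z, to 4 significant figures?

-61.54

V is at the origin; V and N share the same y with |VN| = 32.6 and N on the −x side, so N = (-32.60, 0.000). Tangency of A1 to VN means the radius GN is perpendicular to VN, so G = N + (0, -12.6) = (-32.60, -12.60). On A1, N sits at bearing 90° from G; a 54° counterclockwise sweep puts P at bearing 144°, so P = G + 12.6·(cos 144°, sin 144°) = (-42.79, -5.194). Tangency of A1 to PZ means the radius GP is perpendicular to PZ, so PZ runs along (−sin 144°, cos 144°); with |PZ| = 31.9, Z = (-61.54, -31.00). So Z.x = -61.54.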